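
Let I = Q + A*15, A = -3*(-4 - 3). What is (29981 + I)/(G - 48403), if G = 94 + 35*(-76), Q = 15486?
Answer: -45782/50969 ≈ -0.89823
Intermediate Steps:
A = 21 (A = -3*(-7) = 21)
I = 15801 (I = 15486 + 21*15 = 15486 + 315 = 15801)
G = -2566 (G = 94 - 2660 = -2566)
(29981 + I)/(G - 48403) = (29981 + 15801)/(-2566 - 48403) = 45782/(-50969) = 45782*(-1/50969) = -45782/50969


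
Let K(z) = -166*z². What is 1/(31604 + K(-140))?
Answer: -1/3221996 ≈ -3.1037e-7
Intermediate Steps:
1/(31604 + K(-140)) = 1/(31604 - 166*(-140)²) = 1/(31604 - 166*19600) = 1/(31604 - 3253600) = 1/(-3221996) = -1/3221996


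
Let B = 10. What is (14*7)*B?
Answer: 980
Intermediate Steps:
(14*7)*B = (14*7)*10 = 98*10 = 980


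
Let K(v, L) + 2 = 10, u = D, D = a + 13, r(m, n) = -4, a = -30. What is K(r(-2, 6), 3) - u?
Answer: 25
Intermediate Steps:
D = -17 (D = -30 + 13 = -17)
u = -17
K(v, L) = 8 (K(v, L) = -2 + 10 = 8)
K(r(-2, 6), 3) - u = 8 - 1*(-17) = 8 + 17 = 25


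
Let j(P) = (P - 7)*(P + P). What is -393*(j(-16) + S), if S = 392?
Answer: -443304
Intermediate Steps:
j(P) = 2*P*(-7 + P) (j(P) = (-7 + P)*(2*P) = 2*P*(-7 + P))
-393*(j(-16) + S) = -393*(2*(-16)*(-7 - 16) + 392) = -393*(2*(-16)*(-23) + 392) = -393*(736 + 392) = -393*1128 = -443304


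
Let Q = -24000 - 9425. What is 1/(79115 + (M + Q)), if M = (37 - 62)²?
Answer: 1/46315 ≈ 2.1591e-5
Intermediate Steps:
M = 625 (M = (-25)² = 625)
Q = -33425
1/(79115 + (M + Q)) = 1/(79115 + (625 - 33425)) = 1/(79115 - 32800) = 1/46315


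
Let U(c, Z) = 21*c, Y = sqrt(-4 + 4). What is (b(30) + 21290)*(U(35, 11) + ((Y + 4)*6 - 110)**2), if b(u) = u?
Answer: 173352920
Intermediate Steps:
Y = 0 (Y = sqrt(0) = 0)
(b(30) + 21290)*(U(35, 11) + ((Y + 4)*6 - 110)**2) = (30 + 21290)*(21*35 + ((0 + 4)*6 - 110)**2) = 21320*(735 + (4*6 - 110)**2) = 21320*(735 + (24 - 110)**2) = 21320*(735 + (-86)**2) = 21320*(735 + 7396) = 21320*8131 = 173352920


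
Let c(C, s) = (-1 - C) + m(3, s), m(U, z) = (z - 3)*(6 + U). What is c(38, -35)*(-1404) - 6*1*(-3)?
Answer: 534942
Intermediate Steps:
m(U, z) = (-3 + z)*(6 + U)
c(C, s) = -28 - C + 9*s (c(C, s) = (-1 - C) + (-18 - 3*3 + 6*s + 3*s) = (-1 - C) + (-18 - 9 + 6*s + 3*s) = (-1 - C) + (-27 + 9*s) = -28 - C + 9*s)
c(38, -35)*(-1404) - 6*1*(-3) = (-28 - 1*38 + 9*(-35))*(-1404) - 6*1*(-3) = (-28 - 38 - 315)*(-1404) - 6*(-3) = -381*(-1404) - 1*(-18) = 534924 + 18 = 534942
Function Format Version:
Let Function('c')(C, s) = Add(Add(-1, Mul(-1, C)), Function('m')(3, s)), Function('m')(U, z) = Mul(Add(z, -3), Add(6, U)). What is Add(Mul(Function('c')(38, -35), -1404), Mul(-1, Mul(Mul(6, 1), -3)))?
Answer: 534942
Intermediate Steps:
Function('m')(U, z) = Mul(Add(-3, z), Add(6, U))
Function('c')(C, s) = Add(-28, Mul(-1, C), Mul(9, s)) (Function('c')(C, s) = Add(Add(-1, Mul(-1, C)), Add(-18, Mul(-3, 3), Mul(6, s), Mul(3, s))) = Add(Add(-1, Mul(-1, C)), Add(-18, -9, Mul(6, s), Mul(3, s))) = Add(Add(-1, Mul(-1, C)), Add(-27, Mul(9, s))) = Add(-28, Mul(-1, C), Mul(9, s)))
Add(Mul(Function('c')(38, -35), -1404), Mul(-1, Mul(Mul(6, 1), -3))) = Add(Mul(Add(-28, Mul(-1, 38), Mul(9, -35)), -1404), Mul(-1, Mul(Mul(6, 1), -3))) = Add(Mul(Add(-28, -38, -315), -1404), Mul(-1, Mul(6, -3))) = Add(Mul(-381, -1404), Mul(-1, -18)) = Add(534924, 18) = 534942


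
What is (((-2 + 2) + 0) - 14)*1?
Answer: -14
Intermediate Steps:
(((-2 + 2) + 0) - 14)*1 = ((0 + 0) - 14)*1 = (0 - 14)*1 = -14*1 = -14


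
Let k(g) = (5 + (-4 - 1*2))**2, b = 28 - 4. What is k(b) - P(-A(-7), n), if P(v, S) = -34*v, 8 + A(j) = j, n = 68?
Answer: 511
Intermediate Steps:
A(j) = -8 + j
b = 24
k(g) = 1 (k(g) = (5 + (-4 - 2))**2 = (5 - 6)**2 = (-1)**2 = 1)
k(b) - P(-A(-7), n) = 1 - (-34)*(-(-8 - 7)) = 1 - (-34)*(-1*(-15)) = 1 - (-34)*15 = 1 - 1*(-510) = 1 + 510 = 511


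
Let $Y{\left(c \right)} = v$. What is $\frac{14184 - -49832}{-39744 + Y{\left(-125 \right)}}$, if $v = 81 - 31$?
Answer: $- \frac{32008}{19847} \approx -1.6127$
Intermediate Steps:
$v = 50$
$Y{\left(c \right)} = 50$
$\frac{14184 - -49832}{-39744 + Y{\left(-125 \right)}} = \frac{14184 - -49832}{-39744 + 50} = \frac{14184 + 49832}{-39694} = 64016 \left(- \frac{1}{39694}\right) = - \frac{32008}{19847}$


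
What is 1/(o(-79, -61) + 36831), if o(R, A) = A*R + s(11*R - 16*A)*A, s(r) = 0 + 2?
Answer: 1/41528 ≈ 2.4080e-5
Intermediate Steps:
s(r) = 2
o(R, A) = 2*A + A*R (o(R, A) = A*R + 2*A = 2*A + A*R)
1/(o(-79, -61) + 36831) = 1/(-61*(2 - 79) + 36831) = 1/(-61*(-77) + 36831) = 1/(4697 + 36831) = 1/41528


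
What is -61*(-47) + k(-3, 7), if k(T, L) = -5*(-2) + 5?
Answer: 2882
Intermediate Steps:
k(T, L) = 15 (k(T, L) = 10 + 5 = 15)
-61*(-47) + k(-3, 7) = -61*(-47) + 15 = 2867 + 15 = 2882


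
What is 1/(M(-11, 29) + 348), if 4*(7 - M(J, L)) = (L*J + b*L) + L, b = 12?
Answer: 2/681 ≈ 0.0029369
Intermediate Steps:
M(J, L) = 7 - 13*L/4 - J*L/4 (M(J, L) = 7 - ((L*J + 12*L) + L)/4 = 7 - ((J*L + 12*L) + L)/4 = 7 - ((12*L + J*L) + L)/4 = 7 - (13*L + J*L)/4 = 7 + (-13*L/4 - J*L/4) = 7 - 13*L/4 - J*L/4)
1/(M(-11, 29) + 348) = 1/((7 - 13/4*29 - 1/4*(-11)*29) + 348) = 1/((7 - 377/4 + 319/4) + 348) = 1/(-15/2 + 348) = 1/(681/2) = 2/681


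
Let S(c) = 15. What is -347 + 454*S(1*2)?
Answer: 6463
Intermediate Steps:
-347 + 454*S(1*2) = -347 + 454*15 = -347 + 6810 = 6463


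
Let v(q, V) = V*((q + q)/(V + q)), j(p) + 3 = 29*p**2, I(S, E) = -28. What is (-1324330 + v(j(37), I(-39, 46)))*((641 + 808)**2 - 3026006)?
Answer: 4867183106773414/3967 ≈ 1.2269e+12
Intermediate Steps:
j(p) = -3 + 29*p**2
v(q, V) = 2*V*q/(V + q) (v(q, V) = V*((2*q)/(V + q)) = V*(2*q/(V + q)) = 2*V*q/(V + q))
(-1324330 + v(j(37), I(-39, 46)))*((641 + 808)**2 - 3026006) = (-1324330 + 2*(-28)*(-3 + 29*37**2)/(-28 + (-3 + 29*37**2)))*((641 + 808)**2 - 3026006) = (-1324330 + 2*(-28)*(-3 + 29*1369)/(-28 + (-3 + 29*1369)))*(1449**2 - 3026006) = (-1324330 + 2*(-28)*(-3 + 39701)/(-28 + (-3 + 39701)))*(2099601 - 3026006) = (-1324330 + 2*(-28)*39698/(-28 + 39698))*(-926405) = (-1324330 + 2*(-28)*39698/39670)*(-926405) = (-1324330 + 2*(-28)*39698*(1/39670))*(-926405) = (-1324330 - 1111544/19835)*(-926405) = -26269197094/19835*(-926405) = 4867183106773414/3967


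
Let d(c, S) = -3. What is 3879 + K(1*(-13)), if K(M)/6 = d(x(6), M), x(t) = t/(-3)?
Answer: 3861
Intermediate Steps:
x(t) = -t/3 (x(t) = t*(-⅓) = -t/3)
K(M) = -18 (K(M) = 6*(-3) = -18)
3879 + K(1*(-13)) = 3879 - 18 = 3861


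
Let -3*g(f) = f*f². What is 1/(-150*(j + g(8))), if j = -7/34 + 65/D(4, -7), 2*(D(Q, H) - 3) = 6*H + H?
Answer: 731/19067675 ≈ 3.8337e-5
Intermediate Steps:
D(Q, H) = 3 + 7*H/2 (D(Q, H) = 3 + (6*H + H)/2 = 3 + (7*H)/2 = 3 + 7*H/2)
g(f) = -f³/3 (g(f) = -f*f²/3 = -f³/3)
j = -4721/1462 (j = -7/34 + 65/(3 + (7/2)*(-7)) = -7*1/34 + 65/(3 - 49/2) = -7/34 + 65/(-43/2) = -7/34 + 65*(-2/43) = -7/34 - 130/43 = -4721/1462 ≈ -3.2291)
1/(-150*(j + g(8))) = 1/(-150*(-4721/1462 - ⅓*8³)) = 1/(-150*(-4721/1462 - ⅓*512)) = 1/(-150*(-4721/1462 - 512/3)) = 1/(-150*(-762707/4386)) = 1/(19067675/731) = 731/19067675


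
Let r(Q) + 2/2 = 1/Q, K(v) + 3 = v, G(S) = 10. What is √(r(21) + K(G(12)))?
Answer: √2667/21 ≈ 2.4592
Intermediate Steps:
K(v) = -3 + v
r(Q) = -1 + 1/Q
√(r(21) + K(G(12))) = √((1 - 1*21)/21 + (-3 + 10)) = √((1 - 21)/21 + 7) = √((1/21)*(-20) + 7) = √(-20/21 + 7) = √(127/21) = √2667/21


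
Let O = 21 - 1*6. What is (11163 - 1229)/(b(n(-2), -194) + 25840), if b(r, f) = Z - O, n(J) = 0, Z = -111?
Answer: 4967/12857 ≈ 0.38633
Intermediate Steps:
O = 15 (O = 21 - 6 = 15)
b(r, f) = -126 (b(r, f) = -111 - 1*15 = -111 - 15 = -126)
(11163 - 1229)/(b(n(-2), -194) + 25840) = (11163 - 1229)/(-126 + 25840) = 9934/25714 = 9934*(1/25714) = 4967/12857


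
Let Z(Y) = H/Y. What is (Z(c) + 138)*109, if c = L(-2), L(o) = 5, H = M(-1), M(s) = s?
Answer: 75101/5 ≈ 15020.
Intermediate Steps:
H = -1
c = 5
Z(Y) = -1/Y
(Z(c) + 138)*109 = (-1/5 + 138)*109 = (-1*⅕ + 138)*109 = (-⅕ + 138)*109 = (689/5)*109 = 75101/5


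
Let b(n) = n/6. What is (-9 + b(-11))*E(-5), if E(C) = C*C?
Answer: -1625/6 ≈ -270.83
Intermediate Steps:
E(C) = C**2
b(n) = n/6 (b(n) = n*(1/6) = n/6)
(-9 + b(-11))*E(-5) = (-9 + (1/6)*(-11))*(-5)**2 = (-9 - 11/6)*25 = -65/6*25 = -1625/6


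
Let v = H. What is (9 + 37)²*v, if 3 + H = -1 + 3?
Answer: -2116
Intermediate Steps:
H = -1 (H = -3 + (-1 + 3) = -3 + 2 = -1)
v = -1
(9 + 37)²*v = (9 + 37)²*(-1) = 46²*(-1) = 2116*(-1) = -2116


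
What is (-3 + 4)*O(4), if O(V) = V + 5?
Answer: 9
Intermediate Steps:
O(V) = 5 + V
(-3 + 4)*O(4) = (-3 + 4)*(5 + 4) = 1*9 = 9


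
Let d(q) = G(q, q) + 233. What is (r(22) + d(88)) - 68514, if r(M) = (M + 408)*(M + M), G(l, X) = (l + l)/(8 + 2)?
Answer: -246717/5 ≈ -49343.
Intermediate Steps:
G(l, X) = l/5 (G(l, X) = (2*l)/10 = (2*l)*(1/10) = l/5)
r(M) = 2*M*(408 + M) (r(M) = (408 + M)*(2*M) = 2*M*(408 + M))
d(q) = 233 + q/5 (d(q) = q/5 + 233 = 233 + q/5)
(r(22) + d(88)) - 68514 = (2*22*(408 + 22) + (233 + (1/5)*88)) - 68514 = (2*22*430 + (233 + 88/5)) - 68514 = (18920 + 1253/5) - 68514 = 95853/5 - 68514 = -246717/5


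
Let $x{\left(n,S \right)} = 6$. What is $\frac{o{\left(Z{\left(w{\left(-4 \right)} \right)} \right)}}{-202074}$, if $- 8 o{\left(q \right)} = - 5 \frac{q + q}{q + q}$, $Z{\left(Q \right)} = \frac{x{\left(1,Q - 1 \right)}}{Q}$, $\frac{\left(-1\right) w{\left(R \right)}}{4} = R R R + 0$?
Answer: $- \frac{5}{1616592} \approx -3.0929 \cdot 10^{-6}$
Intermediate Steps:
$w{\left(R \right)} = - 4 R^{3}$ ($w{\left(R \right)} = - 4 \left(R R R + 0\right) = - 4 \left(R^{2} R + 0\right) = - 4 \left(R^{3} + 0\right) = - 4 R^{3}$)
$Z{\left(Q \right)} = \frac{6}{Q}$
$o{\left(q \right)} = \frac{5}{8}$ ($o{\left(q \right)} = - \frac{\left(-5\right) \frac{q + q}{q + q}}{8} = - \frac{\left(-5\right) \frac{2 q}{2 q}}{8} = - \frac{\left(-5\right) 2 q \frac{1}{2 q}}{8} = - \frac{\left(-5\right) 1}{8} = \left(- \frac{1}{8}\right) \left(-5\right) = \frac{5}{8}$)
$\frac{o{\left(Z{\left(w{\left(-4 \right)} \right)} \right)}}{-202074} = \frac{5}{8 \left(-202074\right)} = \frac{5}{8} \left(- \frac{1}{202074}\right) = - \frac{5}{1616592}$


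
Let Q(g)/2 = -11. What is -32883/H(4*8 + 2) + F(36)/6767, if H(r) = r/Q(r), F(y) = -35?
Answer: 2447711276/115039 ≈ 21277.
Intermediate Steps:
Q(g) = -22 (Q(g) = 2*(-11) = -22)
H(r) = -r/22 (H(r) = r/(-22) = r*(-1/22) = -r/22)
-32883/H(4*8 + 2) + F(36)/6767 = -32883*(-22/(4*8 + 2)) - 35/6767 = -32883*(-22/(32 + 2)) - 35*1/6767 = -32883/((-1/22*34)) - 35/6767 = -32883/(-17/11) - 35/6767 = -32883*(-11/17) - 35/6767 = 361713/17 - 35/6767 = 2447711276/115039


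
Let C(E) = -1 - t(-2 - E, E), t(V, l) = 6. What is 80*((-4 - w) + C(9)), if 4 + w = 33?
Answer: -3200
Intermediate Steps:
w = 29 (w = -4 + 33 = 29)
C(E) = -7 (C(E) = -1 - 1*6 = -1 - 6 = -7)
80*((-4 - w) + C(9)) = 80*((-4 - 1*29) - 7) = 80*((-4 - 29) - 7) = 80*(-33 - 7) = 80*(-40) = -3200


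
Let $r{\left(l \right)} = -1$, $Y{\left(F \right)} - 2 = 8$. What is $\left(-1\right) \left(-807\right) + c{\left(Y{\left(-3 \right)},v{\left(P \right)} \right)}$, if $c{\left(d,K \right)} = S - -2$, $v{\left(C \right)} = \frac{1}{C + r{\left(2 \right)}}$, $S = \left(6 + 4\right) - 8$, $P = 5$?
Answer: $811$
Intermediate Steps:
$Y{\left(F \right)} = 10$ ($Y{\left(F \right)} = 2 + 8 = 10$)
$S = 2$ ($S = 10 - 8 = 2$)
$v{\left(C \right)} = \frac{1}{-1 + C}$ ($v{\left(C \right)} = \frac{1}{C - 1} = \frac{1}{-1 + C}$)
$c{\left(d,K \right)} = 4$ ($c{\left(d,K \right)} = 2 - -2 = 2 + 2 = 4$)
$\left(-1\right) \left(-807\right) + c{\left(Y{\left(-3 \right)},v{\left(P \right)} \right)} = \left(-1\right) \left(-807\right) + 4 = 807 + 4 = 811$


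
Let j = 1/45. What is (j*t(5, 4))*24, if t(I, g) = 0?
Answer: 0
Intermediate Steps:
j = 1/45 ≈ 0.022222
(j*t(5, 4))*24 = ((1/45)*0)*24 = 0*24 = 0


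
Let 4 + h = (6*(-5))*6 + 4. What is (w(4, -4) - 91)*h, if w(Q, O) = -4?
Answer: 17100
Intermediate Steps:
h = -180 (h = -4 + ((6*(-5))*6 + 4) = -4 + (-30*6 + 4) = -4 + (-180 + 4) = -4 - 176 = -180)
(w(4, -4) - 91)*h = (-4 - 91)*(-180) = -95*(-180) = 17100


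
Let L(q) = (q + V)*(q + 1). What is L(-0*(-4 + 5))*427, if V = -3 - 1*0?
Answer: -1281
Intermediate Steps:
V = -3 (V = -3 + 0 = -3)
L(q) = (1 + q)*(-3 + q) (L(q) = (q - 3)*(q + 1) = (-3 + q)*(1 + q) = (1 + q)*(-3 + q))
L(-0*(-4 + 5))*427 = (-3 + (-0*(-4 + 5))² - (-2)*0*(-4 + 5))*427 = (-3 + (-0)² - (-2)*0*1)*427 = (-3 + (-1*0)² - (-2)*0)*427 = (-3 + 0² - 2*0)*427 = (-3 + 0 + 0)*427 = -3*427 = -1281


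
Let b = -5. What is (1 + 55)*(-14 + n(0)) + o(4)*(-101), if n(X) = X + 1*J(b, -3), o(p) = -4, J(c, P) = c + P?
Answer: -828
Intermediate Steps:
J(c, P) = P + c
n(X) = -8 + X (n(X) = X + 1*(-3 - 5) = X + 1*(-8) = X - 8 = -8 + X)
(1 + 55)*(-14 + n(0)) + o(4)*(-101) = (1 + 55)*(-14 + (-8 + 0)) - 4*(-101) = 56*(-14 - 8) + 404 = 56*(-22) + 404 = -1232 + 404 = -828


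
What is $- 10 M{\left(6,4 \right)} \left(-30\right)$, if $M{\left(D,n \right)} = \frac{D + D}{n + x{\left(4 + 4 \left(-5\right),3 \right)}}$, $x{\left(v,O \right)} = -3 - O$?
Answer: $-1800$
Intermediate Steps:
$M{\left(D,n \right)} = \frac{2 D}{-6 + n}$ ($M{\left(D,n \right)} = \frac{D + D}{n - 6} = \frac{2 D}{n - 6} = \frac{2 D}{-6 + n}$)
$- 10 M{\left(6,4 \right)} \left(-30\right) = - 10 \cdot 2 \cdot 6 \frac{1}{-6 + 4} \left(-30\right) = - 10 \cdot 2 \cdot 6 \frac{1}{-2} \left(-30\right) = - 10 \cdot 2 \cdot 6 \left(- \frac{1}{2}\right) \left(-30\right) = \left(-10\right) \left(-6\right) \left(-30\right) = 60 \left(-30\right) = -1800$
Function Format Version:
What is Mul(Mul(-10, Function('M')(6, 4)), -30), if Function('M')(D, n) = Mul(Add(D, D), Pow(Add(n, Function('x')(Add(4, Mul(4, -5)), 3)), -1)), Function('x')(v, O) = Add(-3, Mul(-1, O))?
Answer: -1800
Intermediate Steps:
Function('M')(D, n) = Mul(2, D, Pow(Add(-6, n), -1)) (Function('M')(D, n) = Mul(Add(D, D), Pow(Add(n, Add(-3, Mul(-1, 3))), -1)) = Mul(Mul(2, D), Pow(Add(n, Add(-3, -3)), -1)) = Mul(Mul(2, D), Pow(Add(n, -6), -1)) = Mul(Mul(2, D), Pow(Add(-6, n), -1)) = Mul(2, D, Pow(Add(-6, n), -1)))
Mul(Mul(-10, Function('M')(6, 4)), -30) = Mul(Mul(-10, Mul(2, 6, Pow(Add(-6, 4), -1))), -30) = Mul(Mul(-10, Mul(2, 6, Pow(-2, -1))), -30) = Mul(Mul(-10, Mul(2, 6, Rational(-1, 2))), -30) = Mul(Mul(-10, -6), -30) = Mul(60, -30) = -1800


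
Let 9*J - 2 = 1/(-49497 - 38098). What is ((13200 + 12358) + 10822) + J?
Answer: 28680530089/788355 ≈ 36380.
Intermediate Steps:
J = 175189/788355 (J = 2/9 + 1/(9*(-49497 - 38098)) = 2/9 + (⅑)/(-87595) = 2/9 + (⅑)*(-1/87595) = 2/9 - 1/788355 = 175189/788355 ≈ 0.22222)
((13200 + 12358) + 10822) + J = ((13200 + 12358) + 10822) + 175189/788355 = (25558 + 10822) + 175189/788355 = 36380 + 175189/788355 = 28680530089/788355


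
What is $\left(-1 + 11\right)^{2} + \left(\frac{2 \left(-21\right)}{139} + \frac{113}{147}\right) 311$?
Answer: $\frac{5008063}{20433} \approx 245.1$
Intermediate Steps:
$\left(-1 + 11\right)^{2} + \left(\frac{2 \left(-21\right)}{139} + \frac{113}{147}\right) 311 = 10^{2} + \left(\left(-42\right) \frac{1}{139} + 113 \cdot \frac{1}{147}\right) 311 = 100 + \left(- \frac{42}{139} + \frac{113}{147}\right) 311 = 100 + \frac{9533}{20433} \cdot 311 = 100 + \frac{2964763}{20433} = \frac{5008063}{20433}$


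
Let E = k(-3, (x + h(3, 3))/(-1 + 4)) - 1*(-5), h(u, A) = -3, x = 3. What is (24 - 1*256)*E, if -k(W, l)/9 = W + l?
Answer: -7424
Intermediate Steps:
k(W, l) = -9*W - 9*l (k(W, l) = -9*(W + l) = -9*W - 9*l)
E = 32 (E = (-9*(-3) - 9*(3 - 3)/(-1 + 4)) - 1*(-5) = (27 - 0/3) + 5 = (27 - 9*0) + 5 = (27 + 0) + 5 = 27 + 5 = 32)
(24 - 1*256)*E = (24 - 1*256)*32 = (24 - 256)*32 = -232*32 = -7424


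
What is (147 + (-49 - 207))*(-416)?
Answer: 45344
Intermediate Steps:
(147 + (-49 - 207))*(-416) = (147 - 256)*(-416) = -109*(-416) = 45344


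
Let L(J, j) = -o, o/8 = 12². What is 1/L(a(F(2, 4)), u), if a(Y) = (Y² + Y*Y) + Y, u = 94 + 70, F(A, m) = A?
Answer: -1/1152 ≈ -0.00086806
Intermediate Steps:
o = 1152 (o = 8*12² = 8*144 = 1152)
u = 164
a(Y) = Y + 2*Y² (a(Y) = (Y² + Y²) + Y = 2*Y² + Y = Y + 2*Y²)
L(J, j) = -1152 (L(J, j) = -1*1152 = -1152)
1/L(a(F(2, 4)), u) = 1/(-1152) = -1/1152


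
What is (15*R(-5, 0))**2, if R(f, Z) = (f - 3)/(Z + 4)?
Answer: 900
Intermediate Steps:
R(f, Z) = (-3 + f)/(4 + Z)
(15*R(-5, 0))**2 = (15*((-3 - 5)/(4 + 0)))**2 = (15*(-8/4))**2 = (15*((1/4)*(-8)))**2 = (15*(-2))**2 = (-30)**2 = 900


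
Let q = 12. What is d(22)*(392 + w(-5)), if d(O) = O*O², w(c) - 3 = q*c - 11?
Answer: 3449952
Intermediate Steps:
w(c) = -8 + 12*c (w(c) = 3 + (12*c - 11) = 3 + (-11 + 12*c) = -8 + 12*c)
d(O) = O³
d(22)*(392 + w(-5)) = 22³*(392 + (-8 + 12*(-5))) = 10648*(392 + (-8 - 60)) = 10648*(392 - 68) = 10648*324 = 3449952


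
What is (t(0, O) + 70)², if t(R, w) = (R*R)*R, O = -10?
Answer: 4900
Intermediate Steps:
t(R, w) = R³ (t(R, w) = R²*R = R³)
(t(0, O) + 70)² = (0³ + 70)² = (0 + 70)² = 70² = 4900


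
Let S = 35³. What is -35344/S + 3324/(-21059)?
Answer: -886825796/902904625 ≈ -0.98219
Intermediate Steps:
S = 42875
-35344/S + 3324/(-21059) = -35344/42875 + 3324/(-21059) = -35344*1/42875 + 3324*(-1/21059) = -35344/42875 - 3324/21059 = -886825796/902904625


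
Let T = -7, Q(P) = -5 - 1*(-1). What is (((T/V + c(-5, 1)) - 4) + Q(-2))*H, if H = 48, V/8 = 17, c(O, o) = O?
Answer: -10650/17 ≈ -626.47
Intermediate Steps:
Q(P) = -4 (Q(P) = -5 + 1 = -4)
V = 136 (V = 8*17 = 136)
(((T/V + c(-5, 1)) - 4) + Q(-2))*H = (((-7/136 - 5) - 4) - 4)*48 = ((-687/136 - 4) - 4)*48 = (-1231/136 - 4)*48 = -1775/136*48 = -10650/17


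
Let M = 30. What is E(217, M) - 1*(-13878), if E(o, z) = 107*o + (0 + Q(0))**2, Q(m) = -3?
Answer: 37106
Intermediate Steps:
E(o, z) = 9 + 107*o (E(o, z) = 107*o + (0 - 3)**2 = 107*o + (-3)**2 = 107*o + 9 = 9 + 107*o)
E(217, M) - 1*(-13878) = (9 + 107*217) - 1*(-13878) = (9 + 23219) + 13878 = 23228 + 13878 = 37106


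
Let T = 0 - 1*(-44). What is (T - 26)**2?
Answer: 324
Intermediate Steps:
T = 44 (T = 0 + 44 = 44)
(T - 26)**2 = (44 - 26)**2 = 18**2 = 324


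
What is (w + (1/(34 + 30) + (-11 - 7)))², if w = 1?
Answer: 1181569/4096 ≈ 288.47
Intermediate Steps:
(w + (1/(34 + 30) + (-11 - 7)))² = (1 + (1/(34 + 30) + (-11 - 7)))² = (1 + (1/64 - 18))² = (1 - 1151/64)² = (-1087/64)² = 1181569/4096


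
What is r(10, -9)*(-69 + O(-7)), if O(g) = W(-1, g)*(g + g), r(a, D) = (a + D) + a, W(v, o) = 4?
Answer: -1375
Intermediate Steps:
r(a, D) = D + 2*a (r(a, D) = (D + a) + a = D + 2*a)
O(g) = 8*g (O(g) = 4*(g + g) = 4*(2*g) = 8*g)
r(10, -9)*(-69 + O(-7)) = (-9 + 2*10)*(-69 + 8*(-7)) = (-9 + 20)*(-69 - 56) = 11*(-125) = -1375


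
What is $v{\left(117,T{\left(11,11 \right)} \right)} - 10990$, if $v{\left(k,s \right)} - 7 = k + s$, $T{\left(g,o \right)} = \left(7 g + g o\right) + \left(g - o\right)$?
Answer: $-10668$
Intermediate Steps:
$T{\left(g,o \right)} = - o + 8 g + g o$
$v{\left(k,s \right)} = 7 + k + s$ ($v{\left(k,s \right)} = 7 + \left(k + s\right) = 7 + k + s$)
$v{\left(117,T{\left(11,11 \right)} \right)} - 10990 = \left(7 + 117 + \left(\left(-1\right) 11 + 8 \cdot 11 + 11 \cdot 11\right)\right) - 10990 = \left(7 + 117 + \left(-11 + 88 + 121\right)\right) - 10990 = \left(7 + 117 + 198\right) - 10990 = 322 - 10990 = -10668$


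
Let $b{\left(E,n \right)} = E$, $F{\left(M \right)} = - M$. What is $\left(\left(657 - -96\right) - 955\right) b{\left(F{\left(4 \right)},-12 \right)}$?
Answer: $808$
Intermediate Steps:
$\left(\left(657 - -96\right) - 955\right) b{\left(F{\left(4 \right)},-12 \right)} = \left(\left(657 - -96\right) - 955\right) \left(\left(-1\right) 4\right) = \left(\left(657 + 96\right) - 955\right) \left(-4\right) = \left(753 - 955\right) \left(-4\right) = \left(-202\right) \left(-4\right) = 808$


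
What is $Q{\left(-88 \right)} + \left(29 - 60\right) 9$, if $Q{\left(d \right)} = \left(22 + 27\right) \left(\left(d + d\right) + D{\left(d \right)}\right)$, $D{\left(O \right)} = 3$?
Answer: $-8756$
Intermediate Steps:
$Q{\left(d \right)} = 147 + 98 d$ ($Q{\left(d \right)} = \left(22 + 27\right) \left(\left(d + d\right) + 3\right) = 49 \left(2 d + 3\right) = 49 \left(3 + 2 d\right) = 147 + 98 d$)
$Q{\left(-88 \right)} + \left(29 - 60\right) 9 = \left(147 + 98 \left(-88\right)\right) + \left(29 - 60\right) 9 = \left(147 - 8624\right) - 279 = -8477 - 279 = -8756$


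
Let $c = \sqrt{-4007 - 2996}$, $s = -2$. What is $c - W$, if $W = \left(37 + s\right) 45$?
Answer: $-1575 + i \sqrt{7003} \approx -1575.0 + 83.684 i$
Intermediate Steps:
$c = i \sqrt{7003}$ ($c = \sqrt{-7003} = i \sqrt{7003} \approx 83.684 i$)
$W = 1575$ ($W = \left(37 - 2\right) 45 = 35 \cdot 45 = 1575$)
$c - W = i \sqrt{7003} - 1575 = -1575 + i \sqrt{7003}$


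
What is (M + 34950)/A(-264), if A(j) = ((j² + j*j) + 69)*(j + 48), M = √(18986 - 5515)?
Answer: -5825/5020596 - √13471/30123576 ≈ -0.0011641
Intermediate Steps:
M = √13471 ≈ 116.06
A(j) = (48 + j)*(69 + 2*j²) (A(j) = ((j² + j²) + 69)*(48 + j) = (2*j² + 69)*(48 + j) = (69 + 2*j²)*(48 + j) = (48 + j)*(69 + 2*j²))
(M + 34950)/A(-264) = (√13471 + 34950)/(3312 + 2*(-264)³ + 69*(-264) + 96*(-264)²) = (34950 + √13471)/(3312 + 2*(-18399744) - 18216 + 96*69696) = (34950 + √13471)/(3312 - 36799488 - 18216 + 6690816) = (34950 + √13471)/(-30123576) = (34950 + √13471)*(-1/30123576) = -5825/5020596 - √13471/30123576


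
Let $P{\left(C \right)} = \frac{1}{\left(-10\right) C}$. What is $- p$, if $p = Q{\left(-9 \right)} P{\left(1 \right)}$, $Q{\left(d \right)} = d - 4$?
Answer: $- \frac{13}{10} \approx -1.3$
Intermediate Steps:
$Q{\left(d \right)} = -4 + d$
$P{\left(C \right)} = - \frac{1}{10 C}$
$p = \frac{13}{10}$ ($p = \left(-4 - 9\right) \left(- \frac{1}{10 \cdot 1}\right) = - 13 \left(\left(- \frac{1}{10}\right) 1\right) = \left(-13\right) \left(- \frac{1}{10}\right) = \frac{13}{10} \approx 1.3$)
$- p = \left(-1\right) \frac{13}{10} = - \frac{13}{10}$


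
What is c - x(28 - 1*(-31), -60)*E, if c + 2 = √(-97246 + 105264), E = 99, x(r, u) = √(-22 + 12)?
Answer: -2 + √8018 - 99*I*√10 ≈ 87.543 - 313.07*I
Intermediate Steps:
x(r, u) = I*√10 (x(r, u) = √(-10) = I*√10)
c = -2 + √8018 (c = -2 + √(-97246 + 105264) = -2 + √8018 ≈ 87.543)
c - x(28 - 1*(-31), -60)*E = (-2 + √8018) - I*√10*99 = (-2 + √8018) - 99*I*√10 = -2 + √8018 - 99*I*√10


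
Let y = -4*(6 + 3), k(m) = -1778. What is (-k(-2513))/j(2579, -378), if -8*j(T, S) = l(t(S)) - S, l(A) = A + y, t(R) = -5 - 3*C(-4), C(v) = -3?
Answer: -7112/173 ≈ -41.110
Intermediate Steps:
y = -36 (y = -4*9 = -36)
t(R) = 4 (t(R) = -5 - 3*(-3) = -5 + 9 = 4)
l(A) = -36 + A (l(A) = A - 36 = -36 + A)
j(T, S) = 4 + S/8 (j(T, S) = -((-36 + 4) - S)/8 = -(-32 - S)/8 = 4 + S/8)
(-k(-2513))/j(2579, -378) = (-1*(-1778))/(4 + (⅛)*(-378)) = 1778/(4 - 189/4) = 1778/(-173/4) = 1778*(-4/173) = -7112/173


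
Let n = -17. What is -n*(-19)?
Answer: -323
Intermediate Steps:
-n*(-19) = -1*(-17)*(-19) = 17*(-19) = -323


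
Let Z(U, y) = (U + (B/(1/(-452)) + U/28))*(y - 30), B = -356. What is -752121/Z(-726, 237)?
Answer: -1169966/51571543 ≈ -0.022686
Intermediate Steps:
Z(U, y) = (-30 + y)*(160912 + 29*U/28) (Z(U, y) = (U + (-356/(1/(-452)) + U/28))*(y - 30) = (U + (-356/(-1/452) + U*(1/28)))*(-30 + y) = (U + (-356*(-452) + U/28))*(-30 + y) = (U + (160912 + U/28))*(-30 + y) = (160912 + 29*U/28)*(-30 + y) = (-30 + y)*(160912 + 29*U/28))
-752121/Z(-726, 237) = -752121/(-4827360 + 160912*237 - 435/14*(-726) + (29/28)*(-726)*237) = -752121/(-4827360 + 38136144 + 157905/7 - 2494899/14) = -752121/464143887/14 = -752121*14/464143887 = -1169966/51571543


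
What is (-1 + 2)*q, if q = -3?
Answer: -3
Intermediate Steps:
(-1 + 2)*q = (-1 + 2)*(-3) = 1*(-3) = -3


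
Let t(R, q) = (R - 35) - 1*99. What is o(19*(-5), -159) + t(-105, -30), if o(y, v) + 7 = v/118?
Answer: -29187/118 ≈ -247.35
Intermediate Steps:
o(y, v) = -7 + v/118
t(R, q) = -134 + R (t(R, q) = (-35 + R) - 99 = -134 + R)
o(19*(-5), -159) + t(-105, -30) = (-7 + (1/118)*(-159)) + (-134 - 105) = (-7 - 159/118) - 239 = -985/118 - 239 = -29187/118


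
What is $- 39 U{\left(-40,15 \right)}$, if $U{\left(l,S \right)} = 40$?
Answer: $-1560$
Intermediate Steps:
$- 39 U{\left(-40,15 \right)} = \left(-39\right) 40 = -1560$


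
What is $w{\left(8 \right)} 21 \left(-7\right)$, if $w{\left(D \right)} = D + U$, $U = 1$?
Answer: $-1323$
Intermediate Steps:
$w{\left(D \right)} = 1 + D$ ($w{\left(D \right)} = D + 1 = 1 + D$)
$w{\left(8 \right)} 21 \left(-7\right) = \left(1 + 8\right) 21 \left(-7\right) = 9 \cdot 21 \left(-7\right) = 189 \left(-7\right) = -1323$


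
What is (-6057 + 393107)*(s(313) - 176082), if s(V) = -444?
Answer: -68324388300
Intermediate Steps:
(-6057 + 393107)*(s(313) - 176082) = (-6057 + 393107)*(-444 - 176082) = 387050*(-176526) = -68324388300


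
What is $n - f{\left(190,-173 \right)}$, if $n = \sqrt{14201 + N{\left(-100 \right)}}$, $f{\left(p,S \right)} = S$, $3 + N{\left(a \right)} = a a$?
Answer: $173 + \sqrt{24198} \approx 328.56$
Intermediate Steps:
$N{\left(a \right)} = -3 + a^{2}$ ($N{\left(a \right)} = -3 + a a = -3 + a^{2}$)
$n = \sqrt{24198}$ ($n = \sqrt{14201 - \left(3 - \left(-100\right)^{2}\right)} = \sqrt{14201 + \left(-3 + 10000\right)} = \sqrt{14201 + 9997} = \sqrt{24198} \approx 155.56$)
$n - f{\left(190,-173 \right)} = \sqrt{24198} - -173 = \sqrt{24198} + 173 = 173 + \sqrt{24198}$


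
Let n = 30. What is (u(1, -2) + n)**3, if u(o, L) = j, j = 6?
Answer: 46656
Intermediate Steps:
u(o, L) = 6
(u(1, -2) + n)**3 = (6 + 30)**3 = 36**3 = 46656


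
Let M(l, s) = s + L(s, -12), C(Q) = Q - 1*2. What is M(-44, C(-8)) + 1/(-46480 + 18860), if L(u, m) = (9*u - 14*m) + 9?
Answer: 2126739/27620 ≈ 77.000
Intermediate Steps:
C(Q) = -2 + Q (C(Q) = Q - 2 = -2 + Q)
L(u, m) = 9 - 14*m + 9*u (L(u, m) = (-14*m + 9*u) + 9 = 9 - 14*m + 9*u)
M(l, s) = 177 + 10*s (M(l, s) = s + (9 - 14*(-12) + 9*s) = s + (9 + 168 + 9*s) = s + (177 + 9*s) = 177 + 10*s)
M(-44, C(-8)) + 1/(-46480 + 18860) = (177 + 10*(-2 - 8)) + 1/(-46480 + 18860) = (177 + 10*(-10)) + 1/(-27620) = (177 - 100) - 1/27620 = 77 - 1/27620 = 2126739/27620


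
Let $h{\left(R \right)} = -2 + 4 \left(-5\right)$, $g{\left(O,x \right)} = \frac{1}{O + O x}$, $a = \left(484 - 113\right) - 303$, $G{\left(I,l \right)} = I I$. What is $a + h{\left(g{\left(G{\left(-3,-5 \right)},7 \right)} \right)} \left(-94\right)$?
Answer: $2136$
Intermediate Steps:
$G{\left(I,l \right)} = I^{2}$
$a = 68$ ($a = 371 - 303 = 68$)
$h{\left(R \right)} = -22$ ($h{\left(R \right)} = -2 - 20 = -22$)
$a + h{\left(g{\left(G{\left(-3,-5 \right)},7 \right)} \right)} \left(-94\right) = 68 - -2068 = 68 + 2068 = 2136$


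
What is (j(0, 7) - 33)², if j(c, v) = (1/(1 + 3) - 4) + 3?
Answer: 18225/16 ≈ 1139.1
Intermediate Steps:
j(c, v) = -¾ (j(c, v) = (1/4 - 4) + 3 = (¼ - 4) + 3 = -15/4 + 3 = -¾)
(j(0, 7) - 33)² = (-¾ - 33)² = (-135/4)² = 18225/16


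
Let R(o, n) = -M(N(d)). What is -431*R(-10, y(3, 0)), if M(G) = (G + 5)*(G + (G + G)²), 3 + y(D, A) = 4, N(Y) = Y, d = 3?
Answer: 134472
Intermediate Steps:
y(D, A) = 1 (y(D, A) = -3 + 4 = 1)
M(G) = (5 + G)*(G + 4*G²) (M(G) = (5 + G)*(G + (2*G)²) = (5 + G)*(G + 4*G²))
R(o, n) = -312 (R(o, n) = -3*(5 + 4*3² + 21*3) = -3*(5 + 4*9 + 63) = -3*(5 + 36 + 63) = -3*104 = -1*312 = -312)
-431*R(-10, y(3, 0)) = -431*(-312) = 134472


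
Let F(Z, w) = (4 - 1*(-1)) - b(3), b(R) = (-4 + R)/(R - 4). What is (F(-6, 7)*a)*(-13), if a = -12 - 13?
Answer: 1300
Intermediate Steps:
a = -25
b(R) = 1 (b(R) = (-4 + R)/(-4 + R) = 1)
F(Z, w) = 4 (F(Z, w) = (4 - 1*(-1)) - 1*1 = (4 + 1) - 1 = 5 - 1 = 4)
(F(-6, 7)*a)*(-13) = (4*(-25))*(-13) = -100*(-13) = 1300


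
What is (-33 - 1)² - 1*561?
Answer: 595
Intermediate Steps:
(-33 - 1)² - 1*561 = (-34)² - 561 = 1156 - 561 = 595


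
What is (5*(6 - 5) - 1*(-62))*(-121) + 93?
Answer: -8014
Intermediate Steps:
(5*(6 - 5) - 1*(-62))*(-121) + 93 = (5*1 + 62)*(-121) + 93 = (5 + 62)*(-121) + 93 = 67*(-121) + 93 = -8107 + 93 = -8014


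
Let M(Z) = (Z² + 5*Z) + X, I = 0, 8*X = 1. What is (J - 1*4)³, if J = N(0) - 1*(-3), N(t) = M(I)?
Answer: -343/512 ≈ -0.66992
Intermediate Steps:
X = ⅛ (X = (⅛)*1 = ⅛ ≈ 0.12500)
M(Z) = ⅛ + Z² + 5*Z (M(Z) = (Z² + 5*Z) + ⅛ = ⅛ + Z² + 5*Z)
N(t) = ⅛ (N(t) = ⅛ + 0² + 5*0 = ⅛ + 0 + 0 = ⅛)
J = 25/8 (J = ⅛ - 1*(-3) = ⅛ + 3 = 25/8 ≈ 3.1250)
(J - 1*4)³ = (25/8 - 1*4)³ = (25/8 - 4)³ = (-7/8)³ = -343/512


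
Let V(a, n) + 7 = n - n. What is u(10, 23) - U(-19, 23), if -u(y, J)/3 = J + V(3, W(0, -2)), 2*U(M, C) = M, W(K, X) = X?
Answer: -77/2 ≈ -38.500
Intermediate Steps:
U(M, C) = M/2
V(a, n) = -7 (V(a, n) = -7 + (n - n) = -7 + 0 = -7)
u(y, J) = 21 - 3*J (u(y, J) = -3*(J - 7) = -3*(-7 + J) = 21 - 3*J)
u(10, 23) - U(-19, 23) = (21 - 3*23) - (-19)/2 = (21 - 69) - 1*(-19/2) = -48 + 19/2 = -77/2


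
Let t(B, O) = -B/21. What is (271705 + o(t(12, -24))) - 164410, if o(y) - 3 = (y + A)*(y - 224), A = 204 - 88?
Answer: 3987426/49 ≈ 81376.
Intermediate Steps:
t(B, O) = -B/21
A = 116
o(y) = 3 + (-224 + y)*(116 + y) (o(y) = 3 + (y + 116)*(y - 224) = 3 + (116 + y)*(-224 + y) = 3 + (-224 + y)*(116 + y))
(271705 + o(t(12, -24))) - 164410 = (271705 + (-25981 + (-1/21*12)² - (-36)*12/7)) - 164410 = (271705 + (-25981 + (-4/7)² - 108*(-4/7))) - 164410 = (271705 + (-25981 + 16/49 + 432/7)) - 164410 = (271705 - 1270029/49) - 164410 = 12043516/49 - 164410 = 3987426/49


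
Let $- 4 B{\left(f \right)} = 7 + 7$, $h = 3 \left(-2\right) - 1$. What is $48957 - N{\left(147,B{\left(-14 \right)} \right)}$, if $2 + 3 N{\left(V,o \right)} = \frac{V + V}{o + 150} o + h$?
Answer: $\frac{14345966}{293} \approx 48962.0$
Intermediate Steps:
$h = -7$ ($h = -6 - 1 = -7$)
$B{\left(f \right)} = - \frac{7}{2}$ ($B{\left(f \right)} = - \frac{7 + 7}{4} = \left(- \frac{1}{4}\right) 14 = - \frac{7}{2}$)
$N{\left(V,o \right)} = -3 + \frac{2 V o}{3 \left(150 + o\right)}$ ($N{\left(V,o \right)} = - \frac{2}{3} + \frac{\frac{V + V}{o + 150} o - 7}{3} = - \frac{2}{3} + \frac{\frac{2 V}{150 + o} o - 7}{3} = - \frac{2}{3} + \frac{\frac{2 V o}{150 + o} - 7}{3} = - \frac{2}{3} + \frac{-7 + \frac{2 V o}{150 + o}}{3} = - \frac{2}{3} + \left(- \frac{7}{3} + \frac{2 V o}{3 \left(150 + o\right)}\right) = -3 + \frac{2 V o}{3 \left(150 + o\right)}$)
$48957 - N{\left(147,B{\left(-14 \right)} \right)} = 48957 - \frac{-1350 - - \frac{63}{2} + 2 \cdot 147 \left(- \frac{7}{2}\right)}{3 \left(150 - \frac{7}{2}\right)} = 48957 - \frac{-1350 + \frac{63}{2} - 1029}{3 \cdot \frac{293}{2}} = 48957 - \frac{1}{3} \cdot \frac{2}{293} \left(- \frac{4695}{2}\right) = 48957 - - \frac{1565}{293} = 48957 + \frac{1565}{293} = \frac{14345966}{293}$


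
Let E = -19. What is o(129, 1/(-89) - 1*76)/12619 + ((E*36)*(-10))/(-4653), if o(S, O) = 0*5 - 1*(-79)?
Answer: -9549597/6524023 ≈ -1.4638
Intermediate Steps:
o(S, O) = 79 (o(S, O) = 0 + 79 = 79)
o(129, 1/(-89) - 1*76)/12619 + ((E*36)*(-10))/(-4653) = 79/12619 + (-19*36*(-10))/(-4653) = 79*(1/12619) - 684*(-10)*(-1/4653) = 79/12619 + 6840*(-1/4653) = 79/12619 - 760/517 = -9549597/6524023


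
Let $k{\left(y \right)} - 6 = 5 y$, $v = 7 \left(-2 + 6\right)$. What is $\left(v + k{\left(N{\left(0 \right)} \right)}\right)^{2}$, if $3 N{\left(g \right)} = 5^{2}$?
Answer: $\frac{51529}{9} \approx 5725.4$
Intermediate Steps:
$v = 28$ ($v = 7 \cdot 4 = 28$)
$N{\left(g \right)} = \frac{25}{3}$ ($N{\left(g \right)} = \frac{5^{2}}{3} = \frac{1}{3} \cdot 25 = \frac{25}{3}$)
$k{\left(y \right)} = 6 + 5 y$
$\left(v + k{\left(N{\left(0 \right)} \right)}\right)^{2} = \left(28 + \left(6 + 5 \cdot \frac{25}{3}\right)\right)^{2} = \left(28 + \left(6 + \frac{125}{3}\right)\right)^{2} = \left(28 + \frac{143}{3}\right)^{2} = \left(\frac{227}{3}\right)^{2} = \frac{51529}{9}$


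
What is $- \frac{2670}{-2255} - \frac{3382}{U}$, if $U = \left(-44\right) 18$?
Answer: $\frac{88555}{16236} \approx 5.4542$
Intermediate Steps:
$U = -792$
$- \frac{2670}{-2255} - \frac{3382}{U} = - \frac{2670}{-2255} - \frac{3382}{-792} = \left(-2670\right) \left(- \frac{1}{2255}\right) - - \frac{1691}{396} = \frac{534}{451} + \frac{1691}{396} = \frac{88555}{16236}$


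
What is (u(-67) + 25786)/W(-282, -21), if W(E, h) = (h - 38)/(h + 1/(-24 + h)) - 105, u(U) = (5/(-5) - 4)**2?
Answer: -24417206/96675 ≈ -252.57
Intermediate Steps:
u(U) = 25 (u(U) = (5*(-1/5) - 4)**2 = (-1 - 4)**2 = (-5)**2 = 25)
W(E, h) = -105 + (-38 + h)/(h + 1/(-24 + h)) (W(E, h) = (-38 + h)/(h + 1/(-24 + h)) - 105 = -105 + (-38 + h)/(h + 1/(-24 + h)))
(u(-67) + 25786)/W(-282, -21) = (25 + 25786)/(((807 - 104*(-21)**2 + 2458*(-21))/(1 + (-21)**2 - 24*(-21)))) = 25811/(((807 - 104*441 - 51618)/(1 + 441 + 504))) = 25811/(((807 - 45864 - 51618)/946)) = 25811/(((1/946)*(-96675))) = 25811/(-96675/946) = 25811*(-946/96675) = -24417206/96675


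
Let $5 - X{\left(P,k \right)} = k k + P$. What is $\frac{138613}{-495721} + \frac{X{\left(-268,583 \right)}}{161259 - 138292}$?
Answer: $- \frac{171538307907}{11385224207} \approx -15.067$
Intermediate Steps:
$X{\left(P,k \right)} = 5 - P - k^{2}$ ($X{\left(P,k \right)} = 5 - \left(k k + P\right) = 5 - \left(k^{2} + P\right) = 5 - \left(P + k^{2}\right) = 5 - P - k^{2}$)
$\frac{138613}{-495721} + \frac{X{\left(-268,583 \right)}}{161259 - 138292} = \frac{138613}{-495721} + \frac{5 - -268 - 583^{2}}{161259 - 138292} = 138613 \left(- \frac{1}{495721}\right) + \frac{5 + 268 - 339889}{161259 - 138292} = - \frac{138613}{495721} + \frac{5 + 268 - 339889}{22967} = - \frac{138613}{495721} - \frac{339616}{22967} = - \frac{171538307907}{11385224207}$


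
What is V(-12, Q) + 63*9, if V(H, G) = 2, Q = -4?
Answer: 569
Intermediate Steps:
V(-12, Q) + 63*9 = 2 + 63*9 = 2 + 567 = 569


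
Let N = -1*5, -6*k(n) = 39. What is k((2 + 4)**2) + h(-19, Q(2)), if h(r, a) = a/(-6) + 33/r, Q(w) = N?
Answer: -422/57 ≈ -7.4035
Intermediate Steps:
k(n) = -13/2 (k(n) = -1/6*39 = -13/2)
N = -5
Q(w) = -5
h(r, a) = 33/r - a/6 (h(r, a) = a*(-1/6) + 33/r = -a/6 + 33/r = 33/r - a/6)
k((2 + 4)**2) + h(-19, Q(2)) = -13/2 + (33/(-19) - 1/6*(-5)) = -13/2 + (33*(-1/19) + 5/6) = -13/2 + (-33/19 + 5/6) = -13/2 - 103/114 = -422/57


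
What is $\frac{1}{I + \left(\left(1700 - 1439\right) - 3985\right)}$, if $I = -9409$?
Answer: $- \frac{1}{13133} \approx -7.6144 \cdot 10^{-5}$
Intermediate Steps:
$\frac{1}{I + \left(\left(1700 - 1439\right) - 3985\right)} = \frac{1}{-9409 + \left(\left(1700 - 1439\right) - 3985\right)} = \frac{1}{-9409 + \left(261 - 3985\right)} = \frac{1}{-9409 - 3724} = \frac{1}{-13133} = - \frac{1}{13133}$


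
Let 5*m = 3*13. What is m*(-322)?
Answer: -12558/5 ≈ -2511.6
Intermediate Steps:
m = 39/5 (m = (3*13)/5 = (⅕)*39 = 39/5 ≈ 7.8000)
m*(-322) = (39/5)*(-322) = -12558/5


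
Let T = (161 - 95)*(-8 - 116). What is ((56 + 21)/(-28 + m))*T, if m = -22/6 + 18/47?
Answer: 8077608/401 ≈ 20144.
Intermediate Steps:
m = -463/141 (m = -22*⅙ + 18*(1/47) = -11/3 + 18/47 = -463/141 ≈ -3.2837)
T = -8184 (T = 66*(-124) = -8184)
((56 + 21)/(-28 + m))*T = ((56 + 21)/(-28 - 463/141))*(-8184) = (77/(-4411/141))*(-8184) = (77*(-141/4411))*(-8184) = -987/401*(-8184) = 8077608/401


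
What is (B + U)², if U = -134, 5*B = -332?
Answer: 1004004/25 ≈ 40160.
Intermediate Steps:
B = -332/5 (B = (⅕)*(-332) = -332/5 ≈ -66.400)
(B + U)² = (-332/5 - 134)² = (-1002/5)² = 1004004/25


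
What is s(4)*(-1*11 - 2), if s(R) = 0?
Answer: 0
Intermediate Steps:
s(4)*(-1*11 - 2) = 0*(-1*11 - 2) = 0*(-11 - 2) = 0*(-13) = 0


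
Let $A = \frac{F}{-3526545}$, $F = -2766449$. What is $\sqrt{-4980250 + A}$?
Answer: $\frac{i \sqrt{511875761704850145}}{320595} \approx 2231.6 i$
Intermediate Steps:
$A = \frac{2766449}{3526545}$ ($A = - \frac{2766449}{-3526545} = \left(-2766449\right) \left(- \frac{1}{3526545}\right) = \frac{2766449}{3526545} \approx 0.78446$)
$\sqrt{-4980250 + A} = \sqrt{-4980250 + \frac{2766449}{3526545}} = \sqrt{- \frac{17563072969801}{3526545}} = \frac{i \sqrt{511875761704850145}}{320595}$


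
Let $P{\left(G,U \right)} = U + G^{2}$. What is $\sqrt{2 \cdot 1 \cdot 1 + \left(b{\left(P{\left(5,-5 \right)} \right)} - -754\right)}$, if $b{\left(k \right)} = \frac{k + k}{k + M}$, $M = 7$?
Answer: $\frac{2 \sqrt{15339}}{9} \approx 27.522$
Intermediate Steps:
$b{\left(k \right)} = \frac{2 k}{7 + k}$ ($b{\left(k \right)} = \frac{k + k}{k + 7} = \frac{2 k}{7 + k}$)
$\sqrt{2 \cdot 1 \cdot 1 + \left(b{\left(P{\left(5,-5 \right)} \right)} - -754\right)} = \sqrt{2 \cdot 1 \cdot 1 + \left(\frac{2 \left(-5 + 5^{2}\right)}{7 - \left(5 - 5^{2}\right)} - -754\right)} = \sqrt{2 \cdot 1 + \left(\frac{2 \left(-5 + 25\right)}{7 + \left(-5 + 25\right)} + 754\right)} = \sqrt{2 + \left(2 \cdot 20 \frac{1}{7 + 20} + 754\right)} = \sqrt{2 + \left(2 \cdot 20 \cdot \frac{1}{27} + 754\right)} = \sqrt{2 + \left(\frac{40}{27} + 754\right)} = \sqrt{2 + \frac{20398}{27}} = \sqrt{\frac{20452}{27}} = \frac{2 \sqrt{15339}}{9}$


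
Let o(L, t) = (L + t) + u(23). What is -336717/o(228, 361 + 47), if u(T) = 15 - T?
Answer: -336717/628 ≈ -536.17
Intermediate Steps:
o(L, t) = -8 + L + t (o(L, t) = (L + t) + (15 - 1*23) = (L + t) + (15 - 23) = (L + t) - 8 = -8 + L + t)
-336717/o(228, 361 + 47) = -336717/(-8 + 228 + (361 + 47)) = -336717/(-8 + 228 + 408) = -336717/628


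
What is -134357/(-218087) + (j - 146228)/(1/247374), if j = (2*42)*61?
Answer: -7612427250291595/218087 ≈ -3.4905e+10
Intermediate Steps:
j = 5124 (j = 84*61 = 5124)
-134357/(-218087) + (j - 146228)/(1/247374) = -134357/(-218087) + (5124 - 146228)/(1/247374) = -134357*(-1/218087) - 141104/1/247374 = 134357/218087 - 141104*247374 = 134357/218087 - 34905460896 = -7612427250291595/218087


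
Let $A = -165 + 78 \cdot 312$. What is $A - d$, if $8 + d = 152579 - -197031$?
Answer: $-325431$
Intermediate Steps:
$d = 349602$ ($d = -8 + \left(152579 - -197031\right) = -8 + \left(152579 + 197031\right) = -8 + 349610 = 349602$)
$A = 24171$ ($A = -165 + 24336 = 24171$)
$A - d = 24171 - 349602 = -325431$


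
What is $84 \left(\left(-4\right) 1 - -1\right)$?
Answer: $-252$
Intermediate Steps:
$84 \left(\left(-4\right) 1 - -1\right) = 84 \left(-4 + 1\right) = 84 \left(-3\right) = -252$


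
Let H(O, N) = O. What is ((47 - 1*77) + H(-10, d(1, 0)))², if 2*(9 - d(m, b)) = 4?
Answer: 1600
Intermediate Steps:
d(m, b) = 7 (d(m, b) = 9 - ½*4 = 9 - 2 = 7)
((47 - 1*77) + H(-10, d(1, 0)))² = ((47 - 1*77) - 10)² = ((47 - 77) - 10)² = (-30 - 10)² = (-40)² = 1600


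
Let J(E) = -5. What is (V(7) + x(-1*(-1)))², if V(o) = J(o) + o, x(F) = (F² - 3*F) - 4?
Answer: 16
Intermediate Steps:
x(F) = -4 + F² - 3*F
V(o) = -5 + o
(V(7) + x(-1*(-1)))² = ((-5 + 7) + (-4 + (-1*(-1))² - (-3)*(-1)))² = (2 + (-4 + 1² - 3*1))² = (2 + (-4 + 1 - 3))² = (2 - 6)² = (-4)² = 16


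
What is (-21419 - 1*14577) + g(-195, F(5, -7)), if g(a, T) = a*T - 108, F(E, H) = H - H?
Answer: -36104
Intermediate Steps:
F(E, H) = 0
g(a, T) = -108 + T*a (g(a, T) = T*a - 108 = -108 + T*a)
(-21419 - 1*14577) + g(-195, F(5, -7)) = (-21419 - 1*14577) + (-108 + 0*(-195)) = (-21419 - 14577) + (-108 + 0) = -35996 - 108 = -36104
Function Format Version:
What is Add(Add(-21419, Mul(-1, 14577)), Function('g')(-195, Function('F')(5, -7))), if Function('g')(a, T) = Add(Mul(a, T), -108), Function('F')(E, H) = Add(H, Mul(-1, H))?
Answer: -36104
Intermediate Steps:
Function('F')(E, H) = 0
Function('g')(a, T) = Add(-108, Mul(T, a)) (Function('g')(a, T) = Add(Mul(T, a), -108) = Add(-108, Mul(T, a)))
Add(Add(-21419, Mul(-1, 14577)), Function('g')(-195, Function('F')(5, -7))) = Add(Add(-21419, Mul(-1, 14577)), Add(-108, Mul(0, -195))) = Add(Add(-21419, -14577), Add(-108, 0)) = Add(-35996, -108) = -36104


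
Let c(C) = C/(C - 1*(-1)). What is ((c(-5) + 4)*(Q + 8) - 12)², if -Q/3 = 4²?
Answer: 49284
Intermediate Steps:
c(C) = C/(1 + C) (c(C) = C/(C + 1) = C/(1 + C))
Q = -48 (Q = -3*4² = -3*16 = -48)
((c(-5) + 4)*(Q + 8) - 12)² = ((-5/(1 - 5) + 4)*(-48 + 8) - 12)² = ((-5/(-4) + 4)*(-40) - 12)² = ((-5*(-¼) + 4)*(-40) - 12)² = ((5/4 + 4)*(-40) - 12)² = ((21/4)*(-40) - 12)² = (-210 - 12)² = (-222)² = 49284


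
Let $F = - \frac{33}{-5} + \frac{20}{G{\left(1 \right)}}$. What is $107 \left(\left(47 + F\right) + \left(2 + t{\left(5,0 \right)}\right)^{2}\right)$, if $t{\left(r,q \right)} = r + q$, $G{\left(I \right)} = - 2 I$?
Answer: $\frac{49541}{5} \approx 9908.2$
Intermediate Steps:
$t{\left(r,q \right)} = q + r$
$F = - \frac{17}{5}$ ($F = - \frac{33}{-5} + \frac{20}{\left(-2\right) 1} = \left(-33\right) \left(- \frac{1}{5}\right) + \frac{20}{-2} = \frac{33}{5} + 20 \left(- \frac{1}{2}\right) = \frac{33}{5} - 10 = - \frac{17}{5} \approx -3.4$)
$107 \left(\left(47 + F\right) + \left(2 + t{\left(5,0 \right)}\right)^{2}\right) = 107 \left(\left(47 - \frac{17}{5}\right) + \left(2 + \left(0 + 5\right)\right)^{2}\right) = 107 \left(\frac{218}{5} + \left(2 + 5\right)^{2}\right) = 107 \left(\frac{218}{5} + 7^{2}\right) = 107 \left(\frac{218}{5} + 49\right) = 107 \cdot \frac{463}{5} = \frac{49541}{5}$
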